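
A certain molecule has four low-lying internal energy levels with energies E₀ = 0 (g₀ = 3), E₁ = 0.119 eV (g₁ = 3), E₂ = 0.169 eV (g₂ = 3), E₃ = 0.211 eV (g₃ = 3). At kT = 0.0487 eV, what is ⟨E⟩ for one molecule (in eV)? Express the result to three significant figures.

0.0162 eV

Eᵢ/kT = 0, 2.4435, 3.4702, 4.3326.
Z = Σ gᵢe^(−Eᵢ/kT) = 3·e^(−0) + 3·e^(−2.4435) + 3·e^(−3.4702) + 3·e^(−4.3326) = 3.0000 + 0.26057 + 0.093332 + 0.039400 = 3.3933.
⟨E⟩ = Σ Eᵢ gᵢe^(−Eᵢ/kT) / Z = (0·3.0000 + 0.119·0.26057 + 0.169·0.093332 + 0.211·0.039400) / 3.3933 = 0.0162 eV.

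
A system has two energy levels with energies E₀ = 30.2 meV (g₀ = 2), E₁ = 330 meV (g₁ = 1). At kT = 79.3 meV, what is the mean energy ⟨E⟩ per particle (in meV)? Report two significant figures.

Eᵢ/kT = 0.3808, 4.161.
Z = Σ gᵢe^(−Eᵢ/kT) = 2·e^(−0.3808) + 1·e^(−4.161) = 1.367 + 0.01559 = 1.383.
⟨E⟩ = Σ Eᵢ gᵢe^(−Eᵢ/kT) / Z = (30.2·1.367 + 330·0.01559) / 1.383 = 34 meV.

34 meV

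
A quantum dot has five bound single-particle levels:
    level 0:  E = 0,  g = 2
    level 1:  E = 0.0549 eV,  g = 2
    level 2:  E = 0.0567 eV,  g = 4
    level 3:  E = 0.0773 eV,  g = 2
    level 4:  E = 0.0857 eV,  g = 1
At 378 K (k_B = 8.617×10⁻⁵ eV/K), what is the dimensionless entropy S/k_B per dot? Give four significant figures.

1.947

k_BT = 8.617×10⁻⁵ × 378 K = 0.0325723 eV.
Eᵢ/kT = 0, 1.68548, 1.74074, 2.37318, 2.63107.
Z = Σ gᵢe^(−Eᵢ/kT) = 2·e^(−0) + 2·e^(−1.68548) + 4·e^(−1.74074) + 2·e^(−2.37318) + 1·e^(−2.63107) = 2.00000 + 0.370711 + 0.701562 + 0.186368 + 0.0720014 = 3.33064.
⟨E⟩ = Σ EᵢPᵢ = 0.0242318 eV.
S/k_B = ln Z + ⟨E⟩/kT = ln(3.33064) + 0.0242318/0.0325723 = 1.20316 + 0.743939 = 1.947.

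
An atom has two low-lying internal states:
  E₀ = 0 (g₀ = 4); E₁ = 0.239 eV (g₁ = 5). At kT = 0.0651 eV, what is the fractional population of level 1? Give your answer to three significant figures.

Eᵢ/kT = 0, 3.6713.
Z = Σ gᵢe^(−Eᵢ/kT) = 4·e^(−0) + 5·e^(−3.6713) = 4.0000 + 0.12722 = 4.1272.
P₁ = g₁ e^(−E₁/kT) / Z = 0.12722/4.1272 = 0.0308.

0.0308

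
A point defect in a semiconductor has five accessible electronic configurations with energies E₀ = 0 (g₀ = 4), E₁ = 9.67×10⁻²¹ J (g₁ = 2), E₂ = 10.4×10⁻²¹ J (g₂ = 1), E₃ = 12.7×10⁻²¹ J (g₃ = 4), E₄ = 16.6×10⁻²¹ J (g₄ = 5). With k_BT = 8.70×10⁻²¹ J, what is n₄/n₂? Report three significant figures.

n₄/n₂ = (g₄/g₂) exp[−(E₄−E₂)/kT] = (5/1) × exp(−(6.2 ×10⁻²¹ J)/(8.70 ×10⁻²¹ J)) = (5/1) × exp(-0.71264) = 2.45.

2.45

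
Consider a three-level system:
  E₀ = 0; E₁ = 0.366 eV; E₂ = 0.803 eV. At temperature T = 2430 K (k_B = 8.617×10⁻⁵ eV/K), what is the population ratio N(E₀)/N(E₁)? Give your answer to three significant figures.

5.74

k_BT = 8.617×10⁻⁵ × 2430 K = 0.20939 eV.
n₀/n₁ = exp[−(E₀−E₁)/kT] = exp(−(-0.366 eV)/(0.20939 eV)) = exp(1.7479) = 5.74.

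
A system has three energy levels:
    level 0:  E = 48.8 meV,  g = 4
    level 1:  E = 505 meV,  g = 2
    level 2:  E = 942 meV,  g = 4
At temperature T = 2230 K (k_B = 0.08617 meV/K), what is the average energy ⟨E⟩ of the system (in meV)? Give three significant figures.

k_BT = 0.08617 × 2230 K = 192.16 meV.
Eᵢ/kT = 0.25396, 2.6280, 4.9022.
Z = Σ gᵢe^(−Eᵢ/kT) = 4·e^(−0.25396) + 2·e^(−2.6280) + 4·e^(−4.9022) = 3.1029 + 0.14445 + 0.029721 = 3.2771.
⟨E⟩ = Σ Eᵢ gᵢe^(−Eᵢ/kT) / Z = (48.8·3.1029 + 505·0.14445 + 942·0.029721) / 3.2771 = 77.0 meV.

77.0 meV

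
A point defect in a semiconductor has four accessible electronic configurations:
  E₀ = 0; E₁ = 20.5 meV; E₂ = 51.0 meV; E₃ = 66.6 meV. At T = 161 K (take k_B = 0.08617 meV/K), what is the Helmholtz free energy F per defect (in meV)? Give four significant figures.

-3.225 meV

k_BT = 0.08617 × 161 K = 13.8734 meV.
Eᵢ/kT = 0, 1.47765, 3.67610, 4.80055.
Z = Σ e^(−Eᵢ/kT) = e^(−0) + e^(−1.47765) + e^(−3.67610) + e^(−4.80055) = 1.00000 + 0.228173 + 0.0253215 + 0.00822522 = 1.26172.
F = −kT ln Z = −13.8734 × ln(1.26172) = −13.8734 × 0.232476 = -3.225 meV.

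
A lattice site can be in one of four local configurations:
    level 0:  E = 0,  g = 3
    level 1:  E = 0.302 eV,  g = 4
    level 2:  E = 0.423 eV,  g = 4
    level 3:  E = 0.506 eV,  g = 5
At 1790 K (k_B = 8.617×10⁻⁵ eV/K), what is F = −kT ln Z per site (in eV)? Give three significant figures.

-0.214 eV

k_BT = 8.617×10⁻⁵ × 1790 K = 0.15424 eV.
Eᵢ/kT = 0, 1.9580, 2.7425, 3.2806.
Z = Σ gᵢe^(−Eᵢ/kT) = 3·e^(−0) + 4·e^(−1.9580) + 4·e^(−2.7425) + 5·e^(−3.2806) = 3.0000 + 0.56456 + 0.25764 + 0.18803 = 4.0102.
F = −kT ln Z = −0.15424 × ln(4.0102) = −0.15424 × 1.3888 = -0.214 eV.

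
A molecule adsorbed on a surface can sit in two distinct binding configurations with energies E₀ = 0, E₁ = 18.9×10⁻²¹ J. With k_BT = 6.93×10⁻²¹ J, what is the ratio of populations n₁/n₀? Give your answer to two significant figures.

n₁/n₀ = exp[−(E₁−E₀)/kT] = exp(−(18.9 ×10⁻²¹ J)/(6.93 ×10⁻²¹ J)) = exp(-2.727) = 0.065.

0.065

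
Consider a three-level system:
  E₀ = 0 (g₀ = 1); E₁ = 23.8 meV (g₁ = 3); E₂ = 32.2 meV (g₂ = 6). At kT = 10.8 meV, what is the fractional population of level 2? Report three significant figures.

Eᵢ/kT = 0, 2.2037, 2.9815.
Z = Σ gᵢe^(−Eᵢ/kT) = 1·e^(−0) + 3·e^(−2.2037) + 6·e^(−2.9815) = 1.0000 + 0.33118 + 0.30430 = 1.6355.
P₂ = g₂ e^(−E₂/kT) / Z = 0.30430/1.6355 = 0.186.

0.186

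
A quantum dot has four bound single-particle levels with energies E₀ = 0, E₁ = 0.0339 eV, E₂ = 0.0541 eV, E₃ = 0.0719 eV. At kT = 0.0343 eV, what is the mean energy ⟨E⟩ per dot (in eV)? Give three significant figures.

0.0192 eV

Eᵢ/kT = 0, 0.98834, 1.5773, 2.0962.
Z = Σ e^(−Eᵢ/kT) = e^(−0) + e^(−0.98834) + e^(−1.5773) + e^(−2.0962) = 1.0000 + 0.37219 + 0.20653 + 0.12292 = 1.7016.
⟨E⟩ = Σ Eᵢ e^(−Eᵢ/kT) / Z = (0·1.0000 + 0.0339·0.37219 + 0.0541·0.20653 + 0.0719·0.12292) / 1.7016 = 0.0192 eV.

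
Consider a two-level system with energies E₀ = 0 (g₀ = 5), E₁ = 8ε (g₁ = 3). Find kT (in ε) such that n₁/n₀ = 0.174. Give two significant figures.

6.5 ε

n₁/n₀ = (g₁/g₀) exp[−(E₁−E₀)/kT] = 0.174.
⇒ (E₁−E₀)/kT = ln((3/5)/0.174) = ln(3.448) = 1.238.
kT = 8ε / 1.238 = 6.5 ε.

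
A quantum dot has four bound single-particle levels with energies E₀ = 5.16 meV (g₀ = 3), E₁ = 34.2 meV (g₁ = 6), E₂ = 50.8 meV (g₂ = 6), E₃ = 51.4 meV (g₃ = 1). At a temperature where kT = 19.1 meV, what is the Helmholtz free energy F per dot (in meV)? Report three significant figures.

Eᵢ/kT = 0.27016, 1.7906, 2.6597, 2.6911.
Z = Σ gᵢe^(−Eᵢ/kT) = 3·e^(−0.27016) + 6·e^(−1.7906) + 6·e^(−2.6597) + 1·e^(−2.6911) = 2.2898 + 1.0012 + 0.41982 + 0.067806 = 3.7786.
F = −kT ln Z = −19.1 × ln(3.7786) = −19.1 × 1.3294 = -25.4 meV.

-25.4 meV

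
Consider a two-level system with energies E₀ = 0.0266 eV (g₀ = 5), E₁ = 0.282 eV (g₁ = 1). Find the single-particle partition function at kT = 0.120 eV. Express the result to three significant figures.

Z = 4.10

Eᵢ/kT = 0.22167, 2.3500.
Z = Σ gᵢe^(−Eᵢ/kT) = 5·e^(−0.22167) + 1·e^(−2.3500) = 4.0059 + 0.095369 = 4.1013.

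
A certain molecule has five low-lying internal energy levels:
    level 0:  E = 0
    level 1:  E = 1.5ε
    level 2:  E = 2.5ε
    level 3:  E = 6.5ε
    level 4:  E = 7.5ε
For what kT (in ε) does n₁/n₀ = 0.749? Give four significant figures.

n₁/n₀ = exp[−(E₁−E₀)/kT] = 0.749.
⇒ (E₁−E₀)/kT = ln(1/0.749) = ln(1.33511) = 0.289014.
kT = 1.5ε / 0.289014 = 5.190 ε.

5.190 ε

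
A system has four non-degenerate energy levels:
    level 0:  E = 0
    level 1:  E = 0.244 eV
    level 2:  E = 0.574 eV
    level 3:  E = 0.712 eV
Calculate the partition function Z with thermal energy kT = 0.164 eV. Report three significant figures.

Z = 1.27

Eᵢ/kT = 0, 1.4878, 3.5000, 4.3415.
Z = Σ e^(−Eᵢ/kT) = e^(−0) + e^(−1.4878) + e^(−3.5000) + e^(−4.3415) = 1.0000 + 0.22587 + 0.030197 + 0.013017 = 1.2691.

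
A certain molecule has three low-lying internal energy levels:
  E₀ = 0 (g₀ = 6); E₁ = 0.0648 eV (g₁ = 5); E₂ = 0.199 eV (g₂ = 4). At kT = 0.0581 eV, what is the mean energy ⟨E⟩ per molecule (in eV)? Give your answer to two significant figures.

Eᵢ/kT = 0, 1.115, 3.425.
Z = Σ gᵢe^(−Eᵢ/kT) = 6·e^(−0) + 5·e^(−1.115) + 4·e^(−3.425) = 6.000 + 1.640 + 0.1302 = 7.770.
⟨E⟩ = Σ Eᵢ gᵢe^(−Eᵢ/kT) / Z = (0·6.000 + 0.0648·1.640 + 0.199·0.1302) / 7.770 = 0.017 eV.

0.017 eV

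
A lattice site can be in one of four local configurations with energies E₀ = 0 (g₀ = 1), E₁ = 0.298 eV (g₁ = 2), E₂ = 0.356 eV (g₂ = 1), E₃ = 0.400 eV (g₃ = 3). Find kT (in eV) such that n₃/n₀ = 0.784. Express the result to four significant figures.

n₃/n₀ = (g₃/g₀) exp[−(E₃−E₀)/kT] = 0.784.
⇒ (E₃−E₀)/kT = ln((3/1)/0.784) = ln(3.82653) = 1.34196.
kT = 0.400 eV / 1.34196 = 0.2981 eV.

0.2981 eV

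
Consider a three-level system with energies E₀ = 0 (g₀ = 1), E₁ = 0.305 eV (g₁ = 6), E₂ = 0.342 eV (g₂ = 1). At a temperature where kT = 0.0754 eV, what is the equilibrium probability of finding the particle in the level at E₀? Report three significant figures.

0.896

Eᵢ/kT = 0, 4.0451, 4.5358.
Z = Σ gᵢe^(−Eᵢ/kT) = 1·e^(−0) + 6·e^(−4.0451) + 1·e^(−4.5358) = 1.0000 + 0.10505 + 0.010718 = 1.1158.
P₀ = g₀ e^(−E₀/kT) / Z = 1.0000/1.1158 = 0.896.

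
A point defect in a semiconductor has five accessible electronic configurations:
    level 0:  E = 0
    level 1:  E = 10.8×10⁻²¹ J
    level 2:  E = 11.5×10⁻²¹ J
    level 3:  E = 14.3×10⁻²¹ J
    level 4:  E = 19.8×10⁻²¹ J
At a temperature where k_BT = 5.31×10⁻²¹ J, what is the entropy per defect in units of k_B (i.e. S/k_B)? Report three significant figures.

Eᵢ/kT = 0, 2.0339, 2.1657, 2.6930, 3.7288.
Z = Σ e^(−Eᵢ/kT) = e^(−0) + e^(−2.0339) + e^(−2.1657) + e^(−2.6930) + e^(−3.7288) = 1.0000 + 0.13082 + 0.11467 + 0.067678 + 0.024022 = 1.3372.
⟨E⟩ = Σ EᵢPᵢ = 3.1222 ×10⁻²¹ J.
S/k_B = ln Z + ⟨E⟩/kT = ln(1.3372) + 3.1222/5.31 = 0.29058 + 0.58798 = 0.879.

0.879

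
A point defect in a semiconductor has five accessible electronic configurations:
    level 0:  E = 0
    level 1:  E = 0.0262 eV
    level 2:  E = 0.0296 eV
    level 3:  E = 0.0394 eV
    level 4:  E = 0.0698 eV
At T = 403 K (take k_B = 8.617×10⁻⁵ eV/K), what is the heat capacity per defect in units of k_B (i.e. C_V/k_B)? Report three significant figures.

k_BT = 8.617×10⁻⁵ × 403 K = 0.034727 eV.
Eᵢ/kT = 0, 0.75446, 0.85236, 1.1346, 2.0100.
Z = Σ e^(−Eᵢ/kT) = e^(−0) + e^(−0.75446) + e^(−0.85236) + e^(−1.1346) + e^(−2.0100) = 1.0000 + 0.47026 + 0.42641 + 0.32155 + 0.13399 = 2.3522.
⟨E⟩ = 0.019966 eV, ⟨E²⟩ = 0.00078581 eV².
C_V/k_B = (⟨E²⟩ − ⟨E⟩²)/(kT)² = (0.00078581 − 0.00039864)/0.0012060 = 0.321.

0.321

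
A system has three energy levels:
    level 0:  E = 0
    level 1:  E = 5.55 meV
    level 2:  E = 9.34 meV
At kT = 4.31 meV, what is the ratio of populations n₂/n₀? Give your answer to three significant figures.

n₂/n₀ = exp[−(E₂−E₀)/kT] = exp(−(9.34 meV)/(4.31 meV)) = exp(-2.1671) = 0.115.

0.115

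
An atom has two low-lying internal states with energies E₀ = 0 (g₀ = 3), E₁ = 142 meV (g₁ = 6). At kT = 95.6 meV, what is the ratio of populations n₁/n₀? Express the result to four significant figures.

0.4528

n₁/n₀ = (g₁/g₀) exp[−(E₁−E₀)/kT] = (6/3) × exp(−(142 meV)/(95.6 meV)) = (6/3) × exp(-1.48536) = 0.4528.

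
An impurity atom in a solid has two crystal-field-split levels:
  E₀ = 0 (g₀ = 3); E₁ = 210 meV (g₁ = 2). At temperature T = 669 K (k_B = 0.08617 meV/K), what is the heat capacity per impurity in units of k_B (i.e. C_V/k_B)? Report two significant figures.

k_BT = 0.08617 × 669 K = 57.65 meV.
Eᵢ/kT = 0, 3.643.
Z = Σ gᵢe^(−Eᵢ/kT) = 3·e^(−0) + 2·e^(−3.643) = 3.000 + 0.05235 = 3.052.
⟨E⟩ = 3.602 meV, ⟨E²⟩ = 756.4 meV².
C_V/k_B = (⟨E²⟩ − ⟨E⟩²)/(kT)² = (756.4 − 12.97)/3324 = 0.22.

0.22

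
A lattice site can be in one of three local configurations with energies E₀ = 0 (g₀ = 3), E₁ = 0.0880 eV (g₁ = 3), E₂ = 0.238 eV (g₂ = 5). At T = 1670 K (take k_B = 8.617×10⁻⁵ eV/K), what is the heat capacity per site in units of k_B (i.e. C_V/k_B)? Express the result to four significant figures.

k_BT = 8.617×10⁻⁵ × 1670 K = 0.143904 eV.
Eᵢ/kT = 0, 0.611519, 1.65388.
Z = Σ gᵢe^(−Eᵢ/kT) = 3·e^(−0) + 3·e^(−0.611519) + 5·e^(−1.65388) = 3.00000 + 1.62758 + 0.956531 = 5.58411.
⟨E⟩ = 0.0664173 eV, ⟨E²⟩ = 0.0119600 eV².
C_V/k_B = (⟨E²⟩ − ⟨E⟩²)/(kT)² = (0.0119600 − 0.00441126)/0.0207084 = 0.3645.

0.3645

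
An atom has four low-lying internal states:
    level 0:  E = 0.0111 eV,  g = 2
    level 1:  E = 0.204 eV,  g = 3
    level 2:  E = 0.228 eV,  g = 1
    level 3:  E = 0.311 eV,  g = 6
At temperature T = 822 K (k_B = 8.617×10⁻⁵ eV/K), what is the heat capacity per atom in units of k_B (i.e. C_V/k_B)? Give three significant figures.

k_BT = 8.617×10⁻⁵ × 822 K = 0.070832 eV.
Eᵢ/kT = 0.15671, 2.8801, 3.2189, 4.3907.
Z = Σ gᵢe^(−Eᵢ/kT) = 2·e^(−0.15671) + 3·e^(−2.8801) + 1·e^(−3.2189) + 6·e^(−4.3907) = 1.7099 + 0.16839 + 0.039999 + 0.074352 = 1.9926.
⟨E⟩ = 0.042946 eV, ⟨E²⟩ = 0.0082752 eV².
C_V/k_B = (⟨E²⟩ − ⟨E⟩²)/(kT)² = (0.0082752 − 0.0018444)/0.0050172 = 1.28.

1.28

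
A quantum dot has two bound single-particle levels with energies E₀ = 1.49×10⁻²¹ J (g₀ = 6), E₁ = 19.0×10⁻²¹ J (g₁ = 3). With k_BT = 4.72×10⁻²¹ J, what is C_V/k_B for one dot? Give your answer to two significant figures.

Eᵢ/kT = 0.3157, 4.025.
Z = Σ gᵢe^(−Eᵢ/kT) = 6·e^(−0.3157) + 3·e^(−4.025) = 4.376 + 0.05359 = 4.430.
⟨E⟩ = 1.702, ⟨E²⟩ = 6.560.
C_V/k_B = (⟨E²⟩ − ⟨E⟩²)/(kT)² = (6.560 − 2.897)/22.28 = 0.16.

0.16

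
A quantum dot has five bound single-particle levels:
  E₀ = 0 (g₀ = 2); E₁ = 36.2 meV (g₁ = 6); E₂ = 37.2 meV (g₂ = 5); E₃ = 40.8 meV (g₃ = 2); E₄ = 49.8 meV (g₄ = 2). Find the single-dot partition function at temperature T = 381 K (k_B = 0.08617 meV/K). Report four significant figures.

k_BT = 0.08617 × 381 K = 32.8308 meV.
Eᵢ/kT = 0, 1.10262, 1.13308, 1.24274, 1.51687.
Z = Σ gᵢe^(−Eᵢ/kT) = 2·e^(−0) + 6·e^(−1.10262) + 5·e^(−1.13308) + 2·e^(−1.24274) + 2·e^(−1.51687) = 2.00000 + 1.99200 + 1.61020 + 0.577185 + 0.438795 = 6.61818.

Z = 6.618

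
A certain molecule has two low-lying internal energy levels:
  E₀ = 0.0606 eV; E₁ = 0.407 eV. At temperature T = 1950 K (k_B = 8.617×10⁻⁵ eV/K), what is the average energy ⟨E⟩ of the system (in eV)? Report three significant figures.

0.0997 eV

k_BT = 8.617×10⁻⁵ × 1950 K = 0.16803 eV.
Eᵢ/kT = 0.36065, 2.4222.
Z = Σ e^(−Eᵢ/kT) = e^(−0.36065) + e^(−2.4222) = 0.69722 + 0.088726 = 0.78595.
⟨E⟩ = Σ Eᵢ e^(−Eᵢ/kT) / Z = (0.0606·0.69722 + 0.407·0.088726) / 0.78595 = 0.0997 eV.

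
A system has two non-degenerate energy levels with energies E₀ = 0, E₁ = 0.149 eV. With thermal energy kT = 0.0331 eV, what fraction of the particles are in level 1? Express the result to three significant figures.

0.0110

Eᵢ/kT = 0, 4.5015.
Z = Σ e^(−Eᵢ/kT) = e^(−0) + e^(−4.5015) = 1.0000 + 0.011092 = 1.0111.
P₁ = e^(−E₁/kT) / Z = 0.011092/1.0111 = 0.0110.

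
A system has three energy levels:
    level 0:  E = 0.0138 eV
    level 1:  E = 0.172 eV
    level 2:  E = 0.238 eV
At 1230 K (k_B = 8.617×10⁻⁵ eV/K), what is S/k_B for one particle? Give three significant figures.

0.736

k_BT = 8.617×10⁻⁵ × 1230 K = 0.10599 eV.
Eᵢ/kT = 0.13020, 1.6228, 2.2455.
Z = Σ e^(−Eᵢ/kT) = e^(−0.13020) + e^(−1.6228) + e^(−2.2455) = 0.87792 + 0.19735 + 0.10587 = 1.1811.
⟨E⟩ = Σ EᵢPᵢ = 0.060331 eV.
S/k_B = ln Z + ⟨E⟩/kT = ln(1.1811) + 0.060331/0.10599 = 0.16645 + 0.56921 = 0.736.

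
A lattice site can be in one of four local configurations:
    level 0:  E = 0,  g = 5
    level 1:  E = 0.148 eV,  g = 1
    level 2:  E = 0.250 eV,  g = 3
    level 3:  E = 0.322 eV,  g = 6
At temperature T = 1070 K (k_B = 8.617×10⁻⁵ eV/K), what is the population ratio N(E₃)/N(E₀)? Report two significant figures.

k_BT = 8.617×10⁻⁵ × 1070 K = 0.09220 eV.
n₃/n₀ = (g₃/g₀) exp[−(E₃−E₀)/kT] = (6/5) × exp(−(0.322 eV)/(0.09220 eV)) = (6/5) × exp(-3.492) = 0.037.

0.037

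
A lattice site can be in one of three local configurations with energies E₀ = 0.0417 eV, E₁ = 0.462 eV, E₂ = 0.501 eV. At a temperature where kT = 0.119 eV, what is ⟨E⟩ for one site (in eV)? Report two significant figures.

Eᵢ/kT = 0.3504, 3.882, 4.210.
Z = Σ e^(−Eᵢ/kT) = e^(−0.3504) + e^(−3.882) + e^(−4.210) = 0.7044 + 0.02061 + 0.01485 = 0.7399.
⟨E⟩ = Σ Eᵢ e^(−Eᵢ/kT) / Z = (0.0417·0.7044 + 0.462·0.02061 + 0.501·0.01485) / 0.7399 = 0.063 eV.

0.063 eV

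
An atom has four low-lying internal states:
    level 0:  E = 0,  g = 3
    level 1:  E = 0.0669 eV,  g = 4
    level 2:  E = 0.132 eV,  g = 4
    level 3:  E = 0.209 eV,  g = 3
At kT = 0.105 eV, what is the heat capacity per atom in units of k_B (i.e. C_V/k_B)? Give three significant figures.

Eᵢ/kT = 0, 0.63714, 1.2571, 1.9905.
Z = Σ gᵢe^(−Eᵢ/kT) = 3·e^(−0) + 4·e^(−0.63714) + 4·e^(−1.2571) + 3·e^(−1.9905) = 3.0000 + 2.1152 + 1.1379 + 0.40988 = 6.6630.
⟨E⟩ = 0.056637 eV, ⟨E²⟩ = 0.0070835 eV².
C_V/k_B = (⟨E²⟩ − ⟨E⟩²)/(kT)² = (0.0070835 − 0.0032077)/0.011025 = 0.352.

0.352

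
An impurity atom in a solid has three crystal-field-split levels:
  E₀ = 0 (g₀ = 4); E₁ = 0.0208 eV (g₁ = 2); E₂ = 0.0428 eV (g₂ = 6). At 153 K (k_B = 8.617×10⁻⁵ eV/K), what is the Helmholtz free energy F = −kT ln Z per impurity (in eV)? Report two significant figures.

-0.020 eV

k_BT = 8.617×10⁻⁵ × 153 K = 0.01318 eV.
Eᵢ/kT = 0, 1.578, 3.247.
Z = Σ gᵢe^(−Eᵢ/kT) = 4·e^(−0) + 2·e^(−1.578) + 6·e^(−3.247) = 4.000 + 0.4128 + 0.2333 = 4.646.
F = −kT ln Z = −0.01318 × ln(4.646) = −0.01318 × 1.536 = -0.020 eV.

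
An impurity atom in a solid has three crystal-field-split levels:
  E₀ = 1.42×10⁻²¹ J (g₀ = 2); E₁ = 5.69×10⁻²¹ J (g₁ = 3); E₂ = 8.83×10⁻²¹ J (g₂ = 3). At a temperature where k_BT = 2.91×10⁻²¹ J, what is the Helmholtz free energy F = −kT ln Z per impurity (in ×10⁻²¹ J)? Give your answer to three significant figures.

Eᵢ/kT = 0.48797, 1.9553, 3.0344.
Z = Σ gᵢe^(−Eᵢ/kT) = 2·e^(−0.48797) + 3·e^(−1.9553) + 3·e^(−3.0344) = 1.2277 + 0.42457 + 0.14431 = 1.7966.
F = −kT ln Z = −2.91 × ln(1.7966) = −2.91 × 0.58590 = -1.70 ×10⁻²¹ J.

-1.70 ×10⁻²¹ J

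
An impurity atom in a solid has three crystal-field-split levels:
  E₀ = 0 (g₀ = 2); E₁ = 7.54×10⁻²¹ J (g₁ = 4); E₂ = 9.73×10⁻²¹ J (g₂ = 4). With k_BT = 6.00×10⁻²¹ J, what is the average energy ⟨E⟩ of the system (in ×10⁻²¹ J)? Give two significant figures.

Eᵢ/kT = 0, 1.257, 1.622.
Z = Σ gᵢe^(−Eᵢ/kT) = 2·e^(−0) + 4·e^(−1.257) + 4·e^(−1.622) = 2.000 + 1.138 + 0.7900 = 3.928.
⟨E⟩ = Σ Eᵢ gᵢe^(−Eᵢ/kT) / Z = (0·2.000 + 7.54·1.138 + 9.73·0.7900) / 3.928 = 4.1 ×10⁻²¹ J.

4.1 ×10⁻²¹ J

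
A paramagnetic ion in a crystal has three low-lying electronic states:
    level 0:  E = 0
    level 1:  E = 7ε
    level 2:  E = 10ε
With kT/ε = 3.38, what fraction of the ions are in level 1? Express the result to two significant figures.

0.11

Eᵢ/kT = 0, 2.071, 2.959.
Z = Σ e^(−Eᵢ/kT) = e^(−0) + e^(−2.071) + e^(−2.959) = 1.000 + 0.1261 + 0.05187 = 1.178.
P₁ = e^(−E₁/kT) / Z = 0.1261/1.178 = 0.11.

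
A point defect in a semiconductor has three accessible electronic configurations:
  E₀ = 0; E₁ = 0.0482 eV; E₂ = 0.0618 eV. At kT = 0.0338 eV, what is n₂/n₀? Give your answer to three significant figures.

0.161

n₂/n₀ = exp[−(E₂−E₀)/kT] = exp(−(0.0618 eV)/(0.0338 eV)) = exp(-1.8284) = 0.161.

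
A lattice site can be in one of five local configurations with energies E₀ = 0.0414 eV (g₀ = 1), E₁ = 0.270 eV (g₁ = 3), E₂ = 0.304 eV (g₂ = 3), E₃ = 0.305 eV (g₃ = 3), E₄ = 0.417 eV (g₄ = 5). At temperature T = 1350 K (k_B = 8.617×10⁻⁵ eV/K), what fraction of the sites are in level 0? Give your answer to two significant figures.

0.45

k_BT = 8.617×10⁻⁵ × 1350 K = 0.1163 eV.
Eᵢ/kT = 0.3560, 2.322, 2.614, 2.623, 3.586.
Z = Σ gᵢe^(−Eᵢ/kT) = 1·e^(−0.3560) + 3·e^(−2.322) + 3·e^(−2.614) + 3·e^(−2.623) + 5·e^(−3.586) = 0.7005 + 0.2942 + 0.2197 + 0.2178 + 0.1385 = 1.571.
P₀ = g₀ e^(−E₀/kT) / Z = 0.7005/1.571 = 0.45.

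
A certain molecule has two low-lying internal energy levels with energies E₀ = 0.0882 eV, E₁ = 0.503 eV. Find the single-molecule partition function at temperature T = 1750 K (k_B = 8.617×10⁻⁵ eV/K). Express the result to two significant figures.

k_BT = 8.617×10⁻⁵ × 1750 K = 0.1508 eV.
Eᵢ/kT = 0.5849, 3.336.
Z = Σ e^(−Eᵢ/kT) = e^(−0.5849) + e^(−3.336) = 0.5572 + 0.03558 = 0.5928.

Z = 0.59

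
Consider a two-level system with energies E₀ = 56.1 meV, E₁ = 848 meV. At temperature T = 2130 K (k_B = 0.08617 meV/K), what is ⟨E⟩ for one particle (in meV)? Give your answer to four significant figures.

k_BT = 0.08617 × 2130 K = 183.542 meV.
Eᵢ/kT = 0.305652, 4.62020.
Z = Σ e^(−Eᵢ/kT) = e^(−0.305652) + e^(−4.62020) = 0.736643 + 0.00985083 = 0.746494.
⟨E⟩ = Σ Eᵢ e^(−Eᵢ/kT) / Z = (56.1·0.736643 + 848·0.00985083) / 0.746494 = 66.55 meV.

66.55 meV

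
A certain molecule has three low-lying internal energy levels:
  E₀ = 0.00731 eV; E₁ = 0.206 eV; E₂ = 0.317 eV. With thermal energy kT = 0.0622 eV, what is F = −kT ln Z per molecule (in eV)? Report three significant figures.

Eᵢ/kT = 0.11752, 3.3119, 5.0965.
Z = Σ e^(−Eᵢ/kT) = e^(−0.11752) + e^(−3.3119) + e^(−5.0965) = 0.88912 + 0.036447 + 0.0061181 = 0.93169.
F = −kT ln Z = −0.0622 × ln(0.93169) = −0.0622 × -0.070755 = 0.00440 eV.

0.00440 eV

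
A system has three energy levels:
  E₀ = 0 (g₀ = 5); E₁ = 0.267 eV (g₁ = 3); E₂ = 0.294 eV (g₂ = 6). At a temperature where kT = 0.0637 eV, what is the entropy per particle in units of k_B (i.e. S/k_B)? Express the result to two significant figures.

1.7

Eᵢ/kT = 0, 4.192, 4.615.
Z = Σ gᵢe^(−Eᵢ/kT) = 5·e^(−0) + 3·e^(−4.192) + 6·e^(−4.615) = 5.000 + 0.04535 + 0.05941 = 5.105.
⟨E⟩ = Σ EᵢPᵢ = 0.005793 eV.
S/k_B = ln Z + ⟨E⟩/kT = ln(5.105) + 0.005793/0.0637 = 1.630 + 0.09094 = 1.7.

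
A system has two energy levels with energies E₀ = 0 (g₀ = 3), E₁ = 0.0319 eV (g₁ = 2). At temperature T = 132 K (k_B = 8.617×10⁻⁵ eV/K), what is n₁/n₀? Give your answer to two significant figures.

k_BT = 8.617×10⁻⁵ × 132 K = 0.01137 eV.
n₁/n₀ = (g₁/g₀) exp[−(E₁−E₀)/kT] = (2/3) × exp(−(0.0319 eV)/(0.01137 eV)) = (2/3) × exp(-2.806) = 0.040.

0.040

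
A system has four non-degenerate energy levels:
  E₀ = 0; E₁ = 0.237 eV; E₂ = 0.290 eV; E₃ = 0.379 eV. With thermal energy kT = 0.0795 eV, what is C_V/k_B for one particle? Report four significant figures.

0.8431

Eᵢ/kT = 0, 2.98113, 3.64780, 4.76730.
Z = Σ e^(−Eᵢ/kT) = e^(−0) + e^(−2.98113) + e^(−3.64780) + e^(−4.76730) = 1.00000 + 0.0507355 + 0.0260484 + 0.00850331 = 1.08529.
⟨E⟩ = 0.0210092 eV, ⟨E²⟩ = 0.00576975 eV².
C_V/k_B = (⟨E²⟩ − ⟨E⟩²)/(kT)² = (0.00576975 − 0.000441386)/0.00632025 = 0.8431.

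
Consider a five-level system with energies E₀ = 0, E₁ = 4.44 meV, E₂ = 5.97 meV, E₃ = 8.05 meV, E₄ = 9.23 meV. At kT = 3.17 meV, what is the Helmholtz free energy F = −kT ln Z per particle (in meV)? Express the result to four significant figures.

-1.352 meV

Eᵢ/kT = 0, 1.40063, 1.88328, 2.53943, 2.91167.
Z = Σ e^(−Eᵢ/kT) = e^(−0) + e^(−1.40063) + e^(−1.88328) + e^(−2.53943) + e^(−2.91167) = 1.00000 + 0.246442 + 0.152090 + 0.0789114 + 0.0543848 = 1.53183.
F = −kT ln Z = −3.17 × ln(1.53183) = −3.17 × 0.426463 = -1.352 meV.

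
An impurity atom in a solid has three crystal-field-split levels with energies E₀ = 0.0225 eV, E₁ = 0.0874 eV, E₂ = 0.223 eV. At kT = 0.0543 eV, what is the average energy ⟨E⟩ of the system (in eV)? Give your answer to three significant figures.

Eᵢ/kT = 0.41436, 1.6096, 4.1068.
Z = Σ e^(−Eᵢ/kT) = e^(−0.41436) + e^(−1.6096) + e^(−4.1068) = 0.66076 + 0.19997 + 0.016460 = 0.87719.
⟨E⟩ = Σ Eᵢ e^(−Eᵢ/kT) / Z = (0.0225·0.66076 + 0.0874·0.19997 + 0.223·0.016460) / 0.87719 = 0.0411 eV.

0.0411 eV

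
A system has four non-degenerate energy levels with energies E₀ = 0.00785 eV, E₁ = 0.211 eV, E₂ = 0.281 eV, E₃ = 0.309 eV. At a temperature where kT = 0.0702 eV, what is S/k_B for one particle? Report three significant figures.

Eᵢ/kT = 0.11182, 3.0057, 4.0028, 4.4017.
Z = Σ e^(−Eᵢ/kT) = e^(−0.11182) + e^(−3.0057) + e^(−4.0028) + e^(−4.4017) = 0.89421 + 0.049504 + 0.018264 + 0.012256 = 0.97423.
⟨E⟩ = Σ EᵢPᵢ = 0.027082 eV.
S/k_B = ln Z + ⟨E⟩/kT = ln(0.97423) + 0.027082/0.0702 = -0.026108 + 0.38578 = 0.360.

0.360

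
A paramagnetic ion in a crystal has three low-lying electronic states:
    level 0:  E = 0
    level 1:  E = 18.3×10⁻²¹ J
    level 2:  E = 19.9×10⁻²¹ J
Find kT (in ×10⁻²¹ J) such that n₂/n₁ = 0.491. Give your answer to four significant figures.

2.249 ×10⁻²¹ J

n₂/n₁ = exp[−(E₂−E₁)/kT] = 0.491.
⇒ (E₂−E₁)/kT = ln(1/0.491) = ln(2.03666) = 0.711311.
kT = 1.6 ×10⁻²¹ J / 0.711311 = 2.249 ×10⁻²¹ J.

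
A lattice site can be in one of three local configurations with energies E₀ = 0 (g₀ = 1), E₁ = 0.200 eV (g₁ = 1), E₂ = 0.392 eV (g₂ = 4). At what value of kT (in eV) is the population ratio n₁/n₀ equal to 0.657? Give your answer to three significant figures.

n₁/n₀ = (g₁/g₀) exp[−(E₁−E₀)/kT] = 0.657.
⇒ (E₁−E₀)/kT = ln((1/1)/0.657) = ln(1.5221) = 0.42009.
kT = 0.200 eV / 0.42009 = 0.476 eV.

0.476 eV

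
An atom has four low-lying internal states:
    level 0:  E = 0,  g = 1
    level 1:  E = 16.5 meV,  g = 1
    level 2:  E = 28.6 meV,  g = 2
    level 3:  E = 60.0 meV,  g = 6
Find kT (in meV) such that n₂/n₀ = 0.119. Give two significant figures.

10 meV

n₂/n₀ = (g₂/g₀) exp[−(E₂−E₀)/kT] = 0.119.
⇒ (E₂−E₀)/kT = ln((2/1)/0.119) = ln(16.81) = 2.822.
kT = 28.6 meV / 2.822 = 10 meV.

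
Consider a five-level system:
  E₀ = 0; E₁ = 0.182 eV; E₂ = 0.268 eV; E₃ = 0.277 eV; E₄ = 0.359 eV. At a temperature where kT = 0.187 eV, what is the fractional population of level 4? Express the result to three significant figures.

0.0737

Eᵢ/kT = 0, 0.97326, 1.4332, 1.4813, 1.9198.
Z = Σ e^(−Eᵢ/kT) = e^(−0) + e^(−0.97326) + e^(−1.4332) + e^(−1.4813) + e^(−1.9198) = 1.0000 + 0.37785 + 0.23854 + 0.22734 + 0.14664 = 1.9904.
P₄ = e^(−E₄/kT) / Z = 0.14664/1.9904 = 0.0737.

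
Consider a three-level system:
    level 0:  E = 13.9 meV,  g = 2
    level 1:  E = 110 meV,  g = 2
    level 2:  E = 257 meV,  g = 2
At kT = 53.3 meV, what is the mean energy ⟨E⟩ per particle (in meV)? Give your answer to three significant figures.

Eᵢ/kT = 0.26079, 2.0638, 4.8218.
Z = Σ gᵢe^(−Eᵢ/kT) = 2·e^(−0.26079) + 2·e^(−2.0638) + 2·e^(−4.8218) = 1.5409 + 0.25394 + 0.016105 = 1.8109.
⟨E⟩ = Σ Eᵢ gᵢe^(−Eᵢ/kT) / Z = (13.9·1.5409 + 110·0.25394 + 257·0.016105) / 1.8109 = 29.5 meV.

29.5 meV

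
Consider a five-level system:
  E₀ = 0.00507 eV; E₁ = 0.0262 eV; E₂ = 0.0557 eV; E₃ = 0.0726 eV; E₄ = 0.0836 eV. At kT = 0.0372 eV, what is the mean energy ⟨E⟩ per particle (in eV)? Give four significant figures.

0.02665 eV

Eᵢ/kT = 0.136290, 0.704301, 1.49731, 1.95161, 2.24731.
Z = Σ e^(−Eᵢ/kT) = e^(−0.136290) + e^(−0.704301) + e^(−1.49731) + e^(−1.95161) + e^(−2.24731) = 0.872590 + 0.494454 + 0.223731 + 0.142045 + 0.105683 = 1.83850.
⟨E⟩ = Σ Eᵢ e^(−Eᵢ/kT) / Z = (0.00507·0.872590 + 0.0262·0.494454 + 0.0557·0.223731 + 0.0726·0.142045 + 0.0836·0.105683) / 1.83850 = 0.02665 eV.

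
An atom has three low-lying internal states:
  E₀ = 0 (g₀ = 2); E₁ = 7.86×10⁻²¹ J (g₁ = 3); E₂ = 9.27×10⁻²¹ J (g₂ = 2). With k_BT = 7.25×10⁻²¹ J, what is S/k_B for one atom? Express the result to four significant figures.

1.780

Eᵢ/kT = 0, 1.08414, 1.27862.
Z = Σ gᵢe^(−Eᵢ/kT) = 2·e^(−0) + 3·e^(−1.08414) + 2·e^(−1.27862) = 2.00000 + 1.01458 + 0.556843 = 3.57142.
⟨E⟩ = Σ EᵢPᵢ = 3.67824 ×10⁻²¹ J.
S/k_B = ln Z + ⟨E⟩/kT = ln(3.57142) + 3.67824/7.25 = 1.27296 + 0.507343 = 1.780.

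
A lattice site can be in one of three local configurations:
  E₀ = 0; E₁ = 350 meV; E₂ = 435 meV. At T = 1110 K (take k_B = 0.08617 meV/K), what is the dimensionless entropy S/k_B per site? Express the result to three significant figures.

k_BT = 0.08617 × 1110 K = 95.649 meV.
Eᵢ/kT = 0, 3.6592, 4.5479.
Z = Σ e^(−Eᵢ/kT) = e^(−0) + e^(−3.6592) + e^(−4.5479) = 1.0000 + 0.025753 + 0.010589 = 1.0363.
⟨E⟩ = Σ EᵢPᵢ = 13.143 meV.
S/k_B = ln Z + ⟨E⟩/kT = ln(1.0363) + 13.143/95.649 = 0.035657 + 0.13741 = 0.173.

0.173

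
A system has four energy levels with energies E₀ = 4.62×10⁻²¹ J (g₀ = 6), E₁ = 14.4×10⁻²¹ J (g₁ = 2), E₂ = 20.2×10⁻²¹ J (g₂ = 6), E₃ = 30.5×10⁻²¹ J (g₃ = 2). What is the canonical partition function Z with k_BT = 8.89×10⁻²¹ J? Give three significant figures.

Eᵢ/kT = 0.51969, 1.6198, 2.2722, 3.4308.
Z = Σ gᵢe^(−Eᵢ/kT) = 6·e^(−0.51969) + 2·e^(−1.6198) + 6·e^(−2.2722) + 2·e^(−3.4308) = 3.5682 + 0.39588 + 0.61851 + 0.064722 = 4.6473.

Z = 4.65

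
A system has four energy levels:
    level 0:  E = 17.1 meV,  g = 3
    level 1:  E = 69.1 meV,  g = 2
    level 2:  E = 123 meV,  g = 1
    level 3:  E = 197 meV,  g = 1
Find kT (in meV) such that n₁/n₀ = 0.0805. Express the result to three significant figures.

n₁/n₀ = (g₁/g₀) exp[−(E₁−E₀)/kT] = 0.0805.
⇒ (E₁−E₀)/kT = ln((2/3)/0.0805) = ln(8.2816) = 2.1140.
kT = 52.0 meV / 2.1140 = 24.6 meV.

24.6 meV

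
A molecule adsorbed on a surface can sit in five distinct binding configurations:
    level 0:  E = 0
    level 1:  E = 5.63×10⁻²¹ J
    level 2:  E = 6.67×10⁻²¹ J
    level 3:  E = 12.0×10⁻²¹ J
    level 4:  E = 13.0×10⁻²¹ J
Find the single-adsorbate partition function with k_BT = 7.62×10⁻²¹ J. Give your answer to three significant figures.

Eᵢ/kT = 0, 0.73885, 0.87533, 1.5748, 1.7060.
Z = Σ e^(−Eᵢ/kT) = e^(−0) + e^(−0.73885) + e^(−0.87533) + e^(−1.5748) + e^(−1.7060) = 1.0000 + 0.47766 + 0.41672 + 0.20705 + 0.18159 = 2.2830.

Z = 2.28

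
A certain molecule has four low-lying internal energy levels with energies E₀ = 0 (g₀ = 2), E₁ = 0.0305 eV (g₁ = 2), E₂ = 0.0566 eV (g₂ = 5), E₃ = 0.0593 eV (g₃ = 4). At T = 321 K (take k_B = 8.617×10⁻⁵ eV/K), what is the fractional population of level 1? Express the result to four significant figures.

0.1757

k_BT = 8.617×10⁻⁵ × 321 K = 0.0276606 eV.
Eᵢ/kT = 0, 1.10265, 2.04623, 2.14384.
Z = Σ gᵢe^(−Eᵢ/kT) = 2·e^(−0) + 2·e^(−1.10265) + 5·e^(−2.04623) + 4·e^(−2.14384) = 2.00000 + 0.663980 + 0.646106 + 0.468816 = 3.77890.
P₁ = g₁ e^(−E₁/kT) / Z = 0.663980/3.77890 = 0.1757.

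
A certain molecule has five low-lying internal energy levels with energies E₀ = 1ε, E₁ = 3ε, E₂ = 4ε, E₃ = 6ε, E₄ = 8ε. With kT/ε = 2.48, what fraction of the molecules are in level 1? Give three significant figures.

0.230

Eᵢ/kT = 0.40323, 1.2097, 1.6129, 2.4194, 3.2258.
Z = Σ e^(−Eᵢ/kT) = e^(−0.40323) + e^(−1.2097) + e^(−1.6129) + e^(−2.4194) + e^(−3.2258) = 0.66816 + 0.29829 + 0.19931 + 0.088975 + 0.039724 = 1.2945.
P₁ = e^(−E₁/kT) / Z = 0.29829/1.2945 = 0.230.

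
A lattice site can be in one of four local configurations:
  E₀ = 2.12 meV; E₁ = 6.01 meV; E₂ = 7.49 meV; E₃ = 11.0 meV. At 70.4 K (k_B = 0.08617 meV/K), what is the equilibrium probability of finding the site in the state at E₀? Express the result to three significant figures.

0.461

k_BT = 0.08617 × 70.4 K = 6.0664 meV.
Eᵢ/kT = 0.34947, 0.99070, 1.2347, 1.8133.
Z = Σ e^(−Eᵢ/kT) = e^(−0.34947) + e^(−0.99070) + e^(−1.2347) + e^(−1.8133) = 0.70506 + 0.37132 + 0.29092 + 0.16311 = 1.5304.
P₀ = e^(−E₀/kT) / Z = 0.70506/1.5304 = 0.461.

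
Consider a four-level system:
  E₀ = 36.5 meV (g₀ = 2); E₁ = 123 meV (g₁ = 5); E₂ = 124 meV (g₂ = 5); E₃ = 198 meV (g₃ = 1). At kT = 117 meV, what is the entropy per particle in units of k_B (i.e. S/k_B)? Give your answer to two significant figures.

2.5

Eᵢ/kT = 0.3120, 1.051, 1.060, 1.692.
Z = Σ gᵢe^(−Eᵢ/kT) = 2·e^(−0.3120) + 5·e^(−1.051) + 5·e^(−1.060) + 1·e^(−1.692) = 1.464 + 1.748 + 1.732 + 0.1842 = 5.128.
⟨E⟩ = Σ EᵢPᵢ = 101.3 meV.
S/k_B = ln Z + ⟨E⟩/kT = ln(5.128) + 101.3/117 = 1.635 + 0.8658 = 2.5.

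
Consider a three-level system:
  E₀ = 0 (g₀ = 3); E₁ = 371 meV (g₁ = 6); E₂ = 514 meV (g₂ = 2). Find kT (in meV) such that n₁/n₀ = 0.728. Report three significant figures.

n₁/n₀ = (g₁/g₀) exp[−(E₁−E₀)/kT] = 0.728.
⇒ (E₁−E₀)/kT = ln((6/3)/0.728) = ln(2.7473) = 1.0106.
kT = 371 meV / 1.0106 = 367 meV.

367 meV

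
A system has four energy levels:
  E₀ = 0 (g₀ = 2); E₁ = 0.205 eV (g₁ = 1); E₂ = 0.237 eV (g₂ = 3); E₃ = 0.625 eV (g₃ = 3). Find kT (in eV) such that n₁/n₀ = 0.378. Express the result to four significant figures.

n₁/n₀ = (g₁/g₀) exp[−(E₁−E₀)/kT] = 0.378.
⇒ (E₁−E₀)/kT = ln((1/2)/0.378) = ln(1.32275) = 0.279713.
kT = 0.205 eV / 0.279713 = 0.7329 eV.

0.7329 eV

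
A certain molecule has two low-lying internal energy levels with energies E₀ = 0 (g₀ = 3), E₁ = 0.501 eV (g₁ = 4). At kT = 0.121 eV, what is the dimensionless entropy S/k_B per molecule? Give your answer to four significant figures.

1.206

Eᵢ/kT = 0, 4.14050.
Z = Σ gᵢe^(−Eᵢ/kT) = 3·e^(−0) + 4·e^(−4.14050) = 3.00000 + 0.0636596 = 3.06366.
⟨E⟩ = Σ EᵢPᵢ = 0.0104102 eV.
S/k_B = ln Z + ⟨E⟩/kT = ln(3.06366) + 0.0104102/0.121 = 1.11961 + 0.0860347 = 1.206.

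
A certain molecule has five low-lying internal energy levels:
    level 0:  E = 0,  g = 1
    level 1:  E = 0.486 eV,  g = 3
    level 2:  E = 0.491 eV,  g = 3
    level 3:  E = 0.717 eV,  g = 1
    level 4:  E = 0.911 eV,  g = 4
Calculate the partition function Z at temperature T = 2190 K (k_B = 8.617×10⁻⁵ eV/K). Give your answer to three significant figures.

k_BT = 8.617×10⁻⁵ × 2190 K = 0.18871 eV.
Eᵢ/kT = 0, 2.5754, 2.6019, 3.7995, 4.8275.
Z = Σ gᵢe^(−Eᵢ/kT) = 1·e^(−0) + 3·e^(−2.5754) + 3·e^(−2.6019) + 1·e^(−3.7995) + 4·e^(−4.8275) = 1.0000 + 0.22837 + 0.22240 + 0.022382 + 0.032026 = 1.5052.

Z = 1.51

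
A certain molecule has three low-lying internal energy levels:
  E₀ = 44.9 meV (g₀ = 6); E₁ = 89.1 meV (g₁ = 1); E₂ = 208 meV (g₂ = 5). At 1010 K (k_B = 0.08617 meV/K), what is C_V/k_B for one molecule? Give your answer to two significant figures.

k_BT = 0.08617 × 1010 K = 87.03 meV.
Eᵢ/kT = 0.5159, 1.024, 2.390.
Z = Σ gᵢe^(−Eᵢ/kT) = 6·e^(−0.5159) + 1·e^(−1.024) + 5·e^(−2.390) = 3.582 + 0.3592 + 0.4581 = 4.399.
⟨E⟩ = 65.50 meV, ⟨E²⟩ = 6795 meV².
C_V/k_B = (⟨E²⟩ − ⟨E⟩²)/(kT)² = (6795 − 4290)/7574 = 0.33.

0.33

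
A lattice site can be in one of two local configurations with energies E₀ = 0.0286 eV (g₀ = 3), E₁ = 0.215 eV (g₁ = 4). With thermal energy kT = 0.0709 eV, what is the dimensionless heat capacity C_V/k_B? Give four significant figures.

0.5533

Eᵢ/kT = 0.403385, 3.03244.
Z = Σ gᵢe^(−Eᵢ/kT) = 3·e^(−0.403385) + 4·e^(−3.03244) = 2.00416 + 0.192792 = 2.19695.
⟨E⟩ = 0.0449574 eV, ⟨E²⟩ = 0.00480263 eV².
C_V/k_B = (⟨E²⟩ − ⟨E⟩²)/(kT)² = (0.00480263 − 0.00202117)/0.00502681 = 0.5533.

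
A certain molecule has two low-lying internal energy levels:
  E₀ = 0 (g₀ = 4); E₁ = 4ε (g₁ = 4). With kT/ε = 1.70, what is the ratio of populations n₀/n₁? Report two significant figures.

11

n₀/n₁ = (g₀/g₁) exp[−(E₀−E₁)/kT] = (4/4) × exp(−(-4ε)/(1.70ε)) = (4/4) × exp(2.353) = 11.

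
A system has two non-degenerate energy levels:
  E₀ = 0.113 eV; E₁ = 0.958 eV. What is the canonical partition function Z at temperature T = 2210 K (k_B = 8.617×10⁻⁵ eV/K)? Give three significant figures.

k_BT = 8.617×10⁻⁵ × 2210 K = 0.19044 eV.
Eᵢ/kT = 0.59336, 5.0305.
Z = Σ e^(−Eᵢ/kT) = e^(−0.59336) + e^(−5.0305) = 0.55247 + 0.0065355 = 0.55901.

Z = 0.559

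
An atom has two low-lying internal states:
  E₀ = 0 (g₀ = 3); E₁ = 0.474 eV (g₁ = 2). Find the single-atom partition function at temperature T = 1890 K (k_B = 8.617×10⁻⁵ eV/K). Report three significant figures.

k_BT = 8.617×10⁻⁵ × 1890 K = 0.16286 eV.
Eᵢ/kT = 0, 2.9105.
Z = Σ gᵢe^(−Eᵢ/kT) = 3·e^(−0) + 2·e^(−2.9105) = 3.0000 + 0.10890 = 3.1089.

Z = 3.11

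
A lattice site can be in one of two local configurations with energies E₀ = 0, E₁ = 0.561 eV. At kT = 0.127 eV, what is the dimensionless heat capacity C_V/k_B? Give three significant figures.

Eᵢ/kT = 0, 4.4173.
Z = Σ e^(−Eᵢ/kT) = e^(−0) + e^(−4.4173) = 1.0000 + 0.012067 = 1.0121.
⟨E⟩ = 0.0066887 eV, ⟨E²⟩ = 0.0037523 eV².
C_V/k_B = (⟨E²⟩ − ⟨E⟩²)/(kT)² = (0.0037523 − 0.000044739)/0.016129 = 0.230.

0.230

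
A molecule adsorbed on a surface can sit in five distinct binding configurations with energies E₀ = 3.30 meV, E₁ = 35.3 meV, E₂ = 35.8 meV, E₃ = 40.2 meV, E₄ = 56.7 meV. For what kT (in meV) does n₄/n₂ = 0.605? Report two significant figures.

42 meV

n₄/n₂ = exp[−(E₄−E₂)/kT] = 0.605.
⇒ (E₄−E₂)/kT = ln(1/0.605) = ln(1.653) = 0.5026.
kT = 20.9 meV / 0.5026 = 42 meV.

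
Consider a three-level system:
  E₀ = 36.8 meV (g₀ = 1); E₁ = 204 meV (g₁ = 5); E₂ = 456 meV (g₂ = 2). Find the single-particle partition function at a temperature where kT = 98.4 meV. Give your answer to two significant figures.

Z = 1.3

Eᵢ/kT = 0.3740, 2.073, 4.634.
Z = Σ gᵢe^(−Eᵢ/kT) = 1·e^(−0.3740) + 5·e^(−2.073) + 2·e^(−4.634) = 0.6880 + 0.6290 + 0.01943 = 1.336.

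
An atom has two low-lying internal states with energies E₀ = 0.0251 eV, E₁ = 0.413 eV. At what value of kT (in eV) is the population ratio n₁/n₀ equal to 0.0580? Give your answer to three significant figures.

n₁/n₀ = exp[−(E₁−E₀)/kT] = 0.0580.
⇒ (E₁−E₀)/kT = ln(1/0.0580) = ln(17.241) = 2.8473.
kT = 0.3879 eV / 2.8473 = 0.136 eV.

0.136 eV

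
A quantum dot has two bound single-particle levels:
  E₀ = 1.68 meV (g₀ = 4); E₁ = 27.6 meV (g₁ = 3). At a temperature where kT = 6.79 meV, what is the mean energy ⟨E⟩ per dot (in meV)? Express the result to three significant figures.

2.10 meV

Eᵢ/kT = 0.24742, 4.0648.
Z = Σ gᵢe^(−Eᵢ/kT) = 4·e^(−0.24742) + 3·e^(−4.0648) = 3.1233 + 0.051499 = 3.1748.
⟨E⟩ = Σ Eᵢ gᵢe^(−Eᵢ/kT) / Z = (1.68·3.1233 + 27.6·0.051499) / 3.1748 = 2.10 meV.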